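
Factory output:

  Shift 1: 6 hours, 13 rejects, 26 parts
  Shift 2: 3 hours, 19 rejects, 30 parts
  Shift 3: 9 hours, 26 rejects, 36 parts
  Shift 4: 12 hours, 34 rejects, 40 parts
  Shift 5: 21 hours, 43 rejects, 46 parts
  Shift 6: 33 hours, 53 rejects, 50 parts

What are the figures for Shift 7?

54 hours, 64 rejects, 56 parts

Hours: each term is the sum of the two before it; 6, 3, 9, 12, 21, 33 → 54.
Rejects: differences are 6, 7, 8, … (increasing by 1 each time), so 13, 19, 26, 34, 43, 53 → 64.
Parts goes 26, 30, 36, 40, 46, 50 → 56 (alternating steps +4, +6, +4, +6, …).
Putting it together: 54 hours, 64 rejects, 56 parts.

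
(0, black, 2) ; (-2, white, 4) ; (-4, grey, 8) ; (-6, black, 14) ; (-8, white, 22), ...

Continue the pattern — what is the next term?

First component: 0, -2, -4, -6, -8 → -10 (−2 each step).
Shade: repeats black → white → grey, so black, white, grey, black, white → grey.
Third component — differences are 2, 4, 6, … (increasing by 2 each time): 2, 4, 8, 14, 22 → 32.
So the next term is (-10, grey, 32).

(-10, grey, 32)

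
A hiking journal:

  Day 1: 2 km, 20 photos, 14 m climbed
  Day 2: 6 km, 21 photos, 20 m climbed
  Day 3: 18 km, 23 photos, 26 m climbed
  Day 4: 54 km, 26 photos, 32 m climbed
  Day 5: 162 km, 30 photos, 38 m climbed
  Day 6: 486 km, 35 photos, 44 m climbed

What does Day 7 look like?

1458 km, 41 photos, 50 m climbed

Km: 2, 6, 18, 54, 162, 486 → 1458 (×3 each step).
Photos — differences are 1, 2, 3, … (increasing by 1 each time): 20, 21, 23, 26, 30, 35 → 41.
M climbed goes 14, 20, 26, 32, 38, 44 → 50 (+6 each step).
Combining the parts gives 1458 km, 41 photos, 50 m climbed.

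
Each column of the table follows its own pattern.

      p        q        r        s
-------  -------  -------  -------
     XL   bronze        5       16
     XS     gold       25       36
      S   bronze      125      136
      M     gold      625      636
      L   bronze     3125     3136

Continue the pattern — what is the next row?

Column p — runs through clothing sizes XS→XL: XL, XS, S, M, L → XL.
Column q — alternates bronze ↔ gold: bronze, gold, bronze, gold, bronze → gold.
Column r: 5, 25, 125, 625, 3125 → 15625 (×5 each step).
Column s: always 11 more than the column r, so 16, 36, 136, 636, 3136 → 15636.
Putting it together: XL  gold  15625  15636.

XL  gold  15625  15636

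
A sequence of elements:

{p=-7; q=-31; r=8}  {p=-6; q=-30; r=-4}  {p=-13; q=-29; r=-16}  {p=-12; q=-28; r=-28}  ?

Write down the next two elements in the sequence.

P: alternating steps +1, −7, +1, −7, …; -7, -6, -13, -12 → -19 → -18.
For the q, +1 each step: -31, -30, -29, -28 → -27 → -26.
R: 8, -4, -16, -28 → -40 → -52 (−12 each step).
So the next two elements are {p=-19; q=-27; r=-40} and {p=-18; q=-26; r=-52}.

{p=-19; q=-27; r=-40}, {p=-18; q=-26; r=-52}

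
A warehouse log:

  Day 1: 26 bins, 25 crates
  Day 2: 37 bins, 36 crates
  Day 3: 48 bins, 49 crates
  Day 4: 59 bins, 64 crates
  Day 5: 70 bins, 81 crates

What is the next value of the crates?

Crates — perfect squares: 5², 6², 7², …: 25, 36, 49, 64, 81 → 100.

100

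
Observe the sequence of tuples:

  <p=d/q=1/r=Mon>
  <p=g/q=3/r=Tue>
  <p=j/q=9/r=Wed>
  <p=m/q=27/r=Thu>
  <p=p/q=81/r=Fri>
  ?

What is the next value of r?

P — letters move forward 3 places in the alphabet: d, g, j, m, p → s.
Q: ×3 each step, so 1, 3, 9, 27, 81 → 243.
For the r, runs through the weekdays Mon→Sun: Mon, Tue, Wed, Thu, Fri → Sat.

Sat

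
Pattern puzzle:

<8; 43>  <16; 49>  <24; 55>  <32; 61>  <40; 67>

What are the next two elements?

First entry: 8, 16, 24, 32, 40 → 48 → 56 (+8 each step).
Second entry goes 43, 49, 55, 61, 67 → 73 → 79 (+6 each step).
Putting the parts together: <48; 73> and then <56; 79>.

<48; 73>, <56; 79>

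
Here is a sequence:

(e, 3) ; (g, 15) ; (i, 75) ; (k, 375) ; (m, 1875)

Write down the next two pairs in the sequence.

(o, 9375), (q, 46875)

Letter — letters move forward 2 places in the alphabet: e, g, i, k, m → o → q.
Second coordinate: 3, 15, 75, 375, 1875 → 9375 → 46875 (×5 each step).
Putting the parts together: (o, 9375) and then (q, 46875).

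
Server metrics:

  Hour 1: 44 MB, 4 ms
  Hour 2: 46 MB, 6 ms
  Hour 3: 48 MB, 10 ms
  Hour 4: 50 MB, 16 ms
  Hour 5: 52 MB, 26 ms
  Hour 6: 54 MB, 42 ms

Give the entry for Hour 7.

56 MB, 68 ms

MB: +2 each step; 44, 46, 48, 50, 52, 54 → 56.
Ms — each term is the sum of the two before it: 4, 6, 10, 16, 26, 42 → 68.
Putting it together: 56 MB, 68 ms.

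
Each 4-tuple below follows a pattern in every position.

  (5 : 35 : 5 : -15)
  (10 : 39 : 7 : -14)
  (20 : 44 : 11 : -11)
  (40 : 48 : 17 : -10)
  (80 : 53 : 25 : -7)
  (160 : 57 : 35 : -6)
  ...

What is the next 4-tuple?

First entry: ×2 each step; 5, 10, 20, 40, 80, 160 → 320.
Second entry: alternating steps +4, +5, +4, +5, …; 35, 39, 44, 48, 53, 57 → 62.
Third entry — differences are 2, 4, 6, … (increasing by 2 each time): 5, 7, 11, 17, 25, 35 → 47.
For the fourth entry, alternating steps +1, +3, +1, +3, …: -15, -14, -11, -10, -7, -6 → -3.
Combining the parts gives (320 : 62 : 47 : -3).

(320 : 62 : 47 : -3)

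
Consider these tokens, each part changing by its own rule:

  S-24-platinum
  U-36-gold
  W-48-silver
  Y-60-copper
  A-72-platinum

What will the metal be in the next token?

Metal — repeats platinum → gold → silver → copper: platinum, gold, silver, copper, platinum → gold.

gold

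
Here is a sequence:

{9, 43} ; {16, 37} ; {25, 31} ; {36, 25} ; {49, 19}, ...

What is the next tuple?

{64, 13}

First entry — perfect squares: 3², 4², 5², …: 9, 16, 25, 36, 49 → 64.
Second entry goes 43, 37, 31, 25, 19 → 13 (−6 each step).
Putting it together: {64, 13}.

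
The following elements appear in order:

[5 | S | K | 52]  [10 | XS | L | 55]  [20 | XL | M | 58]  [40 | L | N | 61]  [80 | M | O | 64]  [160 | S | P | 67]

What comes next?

[320 | XS | Q | 70]

First component goes 5, 10, 20, 40, 80, 160 → 320 (×2 each step).
For the size, repeats S → XS → XL → L → M: S, XS, XL, L, M, S → XS.
Letter — letters move forward 1 place in the alphabet: K, L, M, N, O, P → Q.
Fourth component goes 52, 55, 58, 61, 64, 67 → 70 (+3 each step).
Putting it together: [320 | XS | Q | 70].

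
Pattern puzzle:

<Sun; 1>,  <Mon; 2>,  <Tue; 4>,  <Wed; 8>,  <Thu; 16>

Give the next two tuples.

<Fri; 32>, <Sat; 64>

Day: runs through the weekdays Mon→Sun, so Sun, Mon, Tue, Wed, Thu → Fri → Sat.
For the second value, ×2 each step: 1, 2, 4, 8, 16 → 32 → 64.
Putting the parts together: <Fri; 32> and then <Sat; 64>.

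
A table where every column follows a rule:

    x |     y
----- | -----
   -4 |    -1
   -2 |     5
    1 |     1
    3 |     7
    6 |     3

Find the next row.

Column x goes -4, -2, 1, 3, 6 → 8 (alternating steps +2, +3, +2, +3, …).
For the column y, alternating steps +6, −4, +6, −4, …: -1, 5, 1, 7, 3 → 9.
Combining the parts gives 8  9.

8  9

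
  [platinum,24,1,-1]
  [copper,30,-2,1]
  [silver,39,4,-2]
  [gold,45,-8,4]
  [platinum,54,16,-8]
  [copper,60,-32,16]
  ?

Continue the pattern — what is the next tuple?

Metal: platinum, copper, silver, gold, platinum, copper → silver (repeats platinum → copper → silver → gold).
Second part: 24, 30, 39, 45, 54, 60 → 69 (alternating steps +6, +9, +6, +9, …).
Third part goes 1, -2, 4, -8, 16, -32 → 64 (×(-2) each step).
For the fourth part, always the previous value of the third part: -1, 1, -2, 4, -8, 16 → -32.
So the next tuple is [silver,69,64,-32].

[silver,69,64,-32]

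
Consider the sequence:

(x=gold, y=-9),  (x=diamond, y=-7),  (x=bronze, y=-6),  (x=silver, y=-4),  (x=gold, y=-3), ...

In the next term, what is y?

Y: -9, -7, -6, -4, -3 → -1 (alternating steps +2, +1, +2, +1, …).

-1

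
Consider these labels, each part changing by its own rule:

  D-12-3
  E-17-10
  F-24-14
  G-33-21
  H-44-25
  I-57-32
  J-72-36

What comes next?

Letter — letters move forward 1 place in the alphabet: D, E, F, G, H, I, J → K.
Second component — differences are 5, 7, 9, … (increasing by 2 each time): 12, 17, 24, 33, 44, 57, 72 → 89.
Third component: alternating steps +7, +4, +7, +4, …, so 3, 10, 14, 21, 25, 32, 36 → 43.
Putting it together: K-89-43.

K-89-43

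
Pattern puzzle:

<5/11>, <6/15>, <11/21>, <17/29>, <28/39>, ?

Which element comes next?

<45/51>

First slot goes 5, 6, 11, 17, 28 → 45 (each term is the sum of the two before it).
Second slot: differences are 4, 6, 8, … (increasing by 2 each time), so 11, 15, 21, 29, 39 → 51.
Combining the parts gives <45/51>.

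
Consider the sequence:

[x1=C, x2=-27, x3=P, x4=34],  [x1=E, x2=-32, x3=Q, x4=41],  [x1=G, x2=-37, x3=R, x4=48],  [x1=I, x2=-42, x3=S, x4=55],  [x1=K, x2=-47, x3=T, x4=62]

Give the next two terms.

X1: C, E, G, I, K → M → O (letters move forward 2 places in the alphabet).
X2: -27, -32, -37, -42, -47 → -52 → -57 (−5 each step).
X3: P, Q, R, S, T → U → V (letters move forward 1 place in the alphabet).
X4: +7 each step, so 34, 41, 48, 55, 62 → 69 → 76.
Putting the parts together: [x1=M, x2=-52, x3=U, x4=69] and then [x1=O, x2=-57, x3=V, x4=76].

[x1=M, x2=-52, x3=U, x4=69], [x1=O, x2=-57, x3=V, x4=76]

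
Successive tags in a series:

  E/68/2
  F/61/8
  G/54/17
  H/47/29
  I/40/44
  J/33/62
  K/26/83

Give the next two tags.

Letter: letters move forward 1 place in the alphabet; E, F, G, H, I, J, K → L → M.
Second component: 68, 61, 54, 47, 40, 33, 26 → 19 → 12 (−7 each step).
Third component: differences are 6, 9, 12, … (increasing by 3 each time); 2, 8, 17, 29, 44, 62, 83 → 107 → 134.
So the next two tags are L/19/107 and M/12/134.

L/19/107, M/12/134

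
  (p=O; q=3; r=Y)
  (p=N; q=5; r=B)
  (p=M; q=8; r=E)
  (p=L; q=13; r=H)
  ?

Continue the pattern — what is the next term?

P goes O, N, M, L → K (letters move back 1 place in the alphabet).
Q: 3, 5, 8, 13 → 21 (each term is the sum of the two before it).
R: Y, B, E, H → K (letters move forward 3 places in the alphabet, wrapping Z→A).
Putting it together: (p=K; q=21; r=K).

(p=K; q=21; r=K)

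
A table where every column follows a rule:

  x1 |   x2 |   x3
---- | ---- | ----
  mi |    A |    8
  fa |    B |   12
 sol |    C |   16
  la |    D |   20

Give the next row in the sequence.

ti  E  24

Column x1: mi, fa, sol, la → ti (runs through the solfège scale do→ti).
Column x2 — letters move forward 1 place in the alphabet: A, B, C, D → E.
Column x3: +4 each step, so 8, 12, 16, 20 → 24.
Putting it together: ti  E  24.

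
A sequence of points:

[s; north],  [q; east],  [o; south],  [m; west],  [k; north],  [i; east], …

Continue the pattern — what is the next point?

Letter: s, q, o, m, k, i → g (letters move back 2 places in the alphabet).
Direction: repeats north → east → south → west, so north, east, south, west, north, east → south.
So the next point is [g; south].

[g; south]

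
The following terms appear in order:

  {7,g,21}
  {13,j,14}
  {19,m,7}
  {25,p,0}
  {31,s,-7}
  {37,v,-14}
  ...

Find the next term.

First entry: +6 each step, so 7, 13, 19, 25, 31, 37 → 43.
Letter — letters move forward 3 places in the alphabet: g, j, m, p, s, v → y.
Third entry — −7 each step: 21, 14, 7, 0, -7, -14 → -21.
So the next term is {43,y,-21}.

{43,y,-21}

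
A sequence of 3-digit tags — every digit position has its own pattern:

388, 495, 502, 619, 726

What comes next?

833

First digit: 3, 4, 5, 6, 7 → 8 (+1 each step, mod 10).
Second digit: 8, 9, 0, 1, 2 → 3 (+1 each step, mod 10).
Third digit: 8, 5, 2, 9, 6 → 3 (−3 each step, mod 10).
Combining the parts gives 833.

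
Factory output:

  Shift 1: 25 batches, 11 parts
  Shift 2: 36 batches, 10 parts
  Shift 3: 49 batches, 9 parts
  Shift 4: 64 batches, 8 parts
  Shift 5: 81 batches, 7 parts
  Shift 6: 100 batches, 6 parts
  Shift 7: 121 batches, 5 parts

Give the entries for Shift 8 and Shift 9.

Batches — perfect squares: 5², 6², 7², …: 25, 36, 49, 64, 81, 100, 121 → 144 → 169.
Parts: −1 each step, so 11, 10, 9, 8, 7, 6, 5 → 4 → 3.
Putting the parts together: 144 batches, 4 parts and then 169 batches, 3 parts.

144 batches, 4 parts; 169 batches, 3 parts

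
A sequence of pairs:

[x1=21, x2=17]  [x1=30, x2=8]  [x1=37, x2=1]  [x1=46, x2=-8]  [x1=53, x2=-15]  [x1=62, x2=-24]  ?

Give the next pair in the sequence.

X1 goes 21, 30, 37, 46, 53, 62 → 69 (alternating steps +9, +7, +9, +7, …).
X2 goes 17, 8, 1, -8, -15, -24 → -31 (together with the x1 always sums to 38).
Combining the parts gives [x1=69, x2=-31].

[x1=69, x2=-31]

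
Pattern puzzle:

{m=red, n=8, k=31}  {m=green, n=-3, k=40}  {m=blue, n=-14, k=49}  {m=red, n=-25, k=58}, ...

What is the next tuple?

M: red, green, blue, red → green (repeats red → green → blue).
For the n, −11 each step: 8, -3, -14, -25 → -36.
K: 31, 40, 49, 58 → 67 (+9 each step).
Combining the parts gives {m=green, n=-36, k=67}.

{m=green, n=-36, k=67}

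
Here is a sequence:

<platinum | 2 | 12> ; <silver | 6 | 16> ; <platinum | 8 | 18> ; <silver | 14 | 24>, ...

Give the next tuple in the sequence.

<platinum | 22 | 32>

Metal: alternates platinum ↔ silver; platinum, silver, platinum, silver → platinum.
Second slot — each term is the sum of the two before it: 2, 6, 8, 14 → 22.
Third slot: 12, 16, 18, 24 → 32 (always 10 more than the second slot).
Combining the parts gives <platinum | 22 | 32>.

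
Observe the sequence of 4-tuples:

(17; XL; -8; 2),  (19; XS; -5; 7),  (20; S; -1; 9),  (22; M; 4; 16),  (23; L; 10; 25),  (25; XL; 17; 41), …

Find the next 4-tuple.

First value — alternating steps +2, +1, +2, +1, …: 17, 19, 20, 22, 23, 25 → 26.
Size goes XL, XS, S, M, L, XL → XS (repeats XL → XS → S → M → L).
Third value: differences are 3, 4, 5, … (increasing by 1 each time); -8, -5, -1, 4, 10, 17 → 25.
Fourth value: each term is the sum of the two before it, so 2, 7, 9, 16, 25, 41 → 66.
Combining the parts gives (26; XS; 25; 66).

(26; XS; 25; 66)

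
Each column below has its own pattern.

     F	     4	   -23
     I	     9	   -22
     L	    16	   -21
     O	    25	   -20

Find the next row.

Letter: letters move forward 3 places in the alphabet, so F, I, L, O → R.
Second component: perfect squares: 2², 3², 4², …; 4, 9, 16, 25 → 36.
Third component goes -23, -22, -21, -20 → -19 (+1 each step).
Combining the parts gives R  36  -19.

R  36  -19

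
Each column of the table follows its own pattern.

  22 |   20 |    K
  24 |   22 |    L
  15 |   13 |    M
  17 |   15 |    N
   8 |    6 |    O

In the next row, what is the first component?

First component: alternating steps +2, −9, +2, −9, …; 22, 24, 15, 17, 8 → 10.
Second component: 20, 22, 13, 15, 6 → 8 (always 2 less than the first component).
Letter: K, L, M, N, O → P (letters move forward 1 place in the alphabet).

10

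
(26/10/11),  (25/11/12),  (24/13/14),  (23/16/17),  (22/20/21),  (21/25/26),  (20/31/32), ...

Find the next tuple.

(19/38/39)

First part: 26, 25, 24, 23, 22, 21, 20 → 19 (−1 each step).
For the second part, differences are 1, 2, 3, … (increasing by 1 each time): 10, 11, 13, 16, 20, 25, 31 → 38.
For the third part, always 1 more than the second part: 11, 12, 14, 17, 21, 26, 32 → 39.
Combining the parts gives (19/38/39).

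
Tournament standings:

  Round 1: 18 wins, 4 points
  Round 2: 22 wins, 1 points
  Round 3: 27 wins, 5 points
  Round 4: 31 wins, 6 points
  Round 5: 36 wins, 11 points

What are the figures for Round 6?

Wins — alternating steps +4, +5, +4, +5, …: 18, 22, 27, 31, 36 → 40.
Points — each term is the sum of the two before it: 4, 1, 5, 6, 11 → 17.
So the next row is 40 wins, 17 points.

40 wins, 17 points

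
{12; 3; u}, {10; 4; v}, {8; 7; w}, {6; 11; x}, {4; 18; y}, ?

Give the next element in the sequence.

First entry: 12, 10, 8, 6, 4 → 2 (−2 each step).
Second entry — each term is the sum of the two before it: 3, 4, 7, 11, 18 → 29.
Letter: letters move forward 1 place in the alphabet; u, v, w, x, y → z.
Putting it together: {2; 29; z}.

{2; 29; z}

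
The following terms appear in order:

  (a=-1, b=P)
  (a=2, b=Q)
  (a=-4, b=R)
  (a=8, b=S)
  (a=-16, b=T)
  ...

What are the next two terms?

A: ×(-2) each step, so -1, 2, -4, 8, -16 → 32 → -64.
B — letters move forward 1 place in the alphabet: P, Q, R, S, T → U → V.
Putting the parts together: (a=32, b=U) and then (a=-64, b=V).

(a=32, b=U), (a=-64, b=V)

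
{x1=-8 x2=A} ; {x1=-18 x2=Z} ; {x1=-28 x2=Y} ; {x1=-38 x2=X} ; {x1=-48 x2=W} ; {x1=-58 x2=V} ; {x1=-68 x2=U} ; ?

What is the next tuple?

X1 goes -8, -18, -28, -38, -48, -58, -68 → -78 (−10 each step).
X2: letters move back 1 place in the alphabet, wrapping A→Z; A, Z, Y, X, W, V, U → T.
Combining the parts gives {x1=-78 x2=T}.

{x1=-78 x2=T}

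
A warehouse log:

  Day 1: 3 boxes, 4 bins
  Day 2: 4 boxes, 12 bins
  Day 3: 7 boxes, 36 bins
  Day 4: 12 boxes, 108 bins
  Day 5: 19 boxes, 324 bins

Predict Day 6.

28 boxes, 972 bins

For the boxes, differences are 1, 3, 5, … (increasing by 2 each time): 3, 4, 7, 12, 19 → 28.
Bins: ×3 each step; 4, 12, 36, 108, 324 → 972.
So the next line is 28 boxes, 972 bins.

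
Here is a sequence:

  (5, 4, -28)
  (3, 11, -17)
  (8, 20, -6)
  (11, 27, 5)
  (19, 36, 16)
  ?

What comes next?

(30, 43, 27)

For the first slot, each term is the sum of the two before it: 5, 3, 8, 11, 19 → 30.
Second slot: 4, 11, 20, 27, 36 → 43 (alternating steps +7, +9, +7, +9, …).
Third slot goes -28, -17, -6, 5, 16 → 27 (+11 each step).
Combining the parts gives (30, 43, 27).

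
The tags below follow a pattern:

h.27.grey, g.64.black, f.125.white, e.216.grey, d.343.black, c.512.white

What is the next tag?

Letter goes h, g, f, e, d, c → b (letters move back 1 place in the alphabet).
For the second component, perfect cubes: 3³, 4³, 5³, …: 27, 64, 125, 216, 343, 512 → 729.
For the shade, repeats grey → black → white: grey, black, white, grey, black, white → grey.
Combining the parts gives b.729.grey.

b.729.grey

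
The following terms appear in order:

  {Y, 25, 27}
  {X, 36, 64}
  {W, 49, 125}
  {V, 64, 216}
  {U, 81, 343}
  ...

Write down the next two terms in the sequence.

Letter: letters move back 1 place in the alphabet, so Y, X, W, V, U → T → S.
Second slot goes 25, 36, 49, 64, 81 → 100 → 121 (perfect squares: 5², 6², 7², …).
For the third slot, perfect cubes: 3³, 4³, 5³, …: 27, 64, 125, 216, 343 → 512 → 729.
Putting the parts together: {T, 100, 512} and then {S, 121, 729}.

{T, 100, 512}, {S, 121, 729}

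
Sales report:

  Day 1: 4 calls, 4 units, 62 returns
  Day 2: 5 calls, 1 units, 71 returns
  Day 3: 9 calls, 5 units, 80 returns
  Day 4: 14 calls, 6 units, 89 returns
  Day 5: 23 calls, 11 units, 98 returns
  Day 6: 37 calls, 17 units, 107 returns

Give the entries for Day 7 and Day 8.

60 calls, 28 units, 116 returns; 97 calls, 45 units, 125 returns

Calls: each term is the sum of the two before it; 4, 5, 9, 14, 23, 37 → 60 → 97.
Units goes 4, 1, 5, 6, 11, 17 → 28 → 45 (each term is the sum of the two before it).
Returns: +9 each step, so 62, 71, 80, 89, 98, 107 → 116 → 125.
Putting the parts together: 60 calls, 28 units, 116 returns and then 97 calls, 45 units, 125 returns.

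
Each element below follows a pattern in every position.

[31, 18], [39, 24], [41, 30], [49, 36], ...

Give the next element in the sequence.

[51, 42]

First slot goes 31, 39, 41, 49 → 51 (alternating steps +8, +2, +8, +2, …).
Second slot: 18, 24, 30, 36 → 42 (+6 each step).
Putting it together: [51, 42].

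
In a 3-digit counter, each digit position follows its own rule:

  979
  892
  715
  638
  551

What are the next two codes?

474 then 397

First digit: −1 each step, mod 10, so 9, 8, 7, 6, 5 → 4 → 3.
For the second digit, +2 each step, mod 10: 7, 9, 1, 3, 5 → 7 → 9.
Third digit: +3 each step, mod 10; 9, 2, 5, 8, 1 → 4 → 7.
Putting the parts together: 474 and then 397.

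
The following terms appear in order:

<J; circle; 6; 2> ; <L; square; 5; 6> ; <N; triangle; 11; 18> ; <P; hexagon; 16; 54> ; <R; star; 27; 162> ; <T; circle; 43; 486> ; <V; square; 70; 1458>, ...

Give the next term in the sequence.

Letter — letters move forward 2 places in the alphabet: J, L, N, P, R, T, V → X.
Shape: circle, square, triangle, hexagon, star, circle, square → triangle (repeats circle → square → triangle → hexagon → star).
Third entry — each term is the sum of the two before it: 6, 5, 11, 16, 27, 43, 70 → 113.
Fourth entry: ×3 each step; 2, 6, 18, 54, 162, 486, 1458 → 4374.
Putting it together: <X; triangle; 113; 4374>.

<X; triangle; 113; 4374>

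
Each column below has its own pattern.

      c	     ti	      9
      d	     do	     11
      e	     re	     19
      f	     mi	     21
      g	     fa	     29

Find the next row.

Letter: c, d, e, f, g → h (letters move forward 1 place in the alphabet).
Note — runs through the solfège scale do→ti: ti, do, re, mi, fa → sol.
For the third component, alternating steps +2, +8, +2, +8, …: 9, 11, 19, 21, 29 → 31.
So the next row is h  sol  31.

h  sol  31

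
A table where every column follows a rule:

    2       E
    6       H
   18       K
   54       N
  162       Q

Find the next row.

486  T

First component: 2, 6, 18, 54, 162 → 486 (×3 each step).
Letter: letters move forward 3 places in the alphabet; E, H, K, N, Q → T.
Putting it together: 486  T.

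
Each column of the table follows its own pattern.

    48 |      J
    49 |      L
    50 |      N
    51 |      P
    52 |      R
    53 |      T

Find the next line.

First component — +1 each step: 48, 49, 50, 51, 52, 53 → 54.
Letter — letters move forward 2 places in the alphabet: J, L, N, P, R, T → V.
Putting it together: 54  V.

54  V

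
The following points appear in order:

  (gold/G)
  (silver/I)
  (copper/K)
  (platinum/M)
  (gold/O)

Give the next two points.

Metal: repeats gold → silver → copper → platinum, so gold, silver, copper, platinum, gold → silver → copper.
For the letter, letters move forward 2 places in the alphabet: G, I, K, M, O → Q → S.
So the next two points are (silver/Q) and (copper/S).

(silver/Q), (copper/S)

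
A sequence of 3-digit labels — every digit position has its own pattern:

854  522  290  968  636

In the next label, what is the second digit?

For the second digit, −3 each step, mod 10: 5, 2, 9, 6, 3 → 0.

0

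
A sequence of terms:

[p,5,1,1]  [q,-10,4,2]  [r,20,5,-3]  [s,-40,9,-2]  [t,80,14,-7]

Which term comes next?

Letter goes p, q, r, s, t → u (letters move forward 1 place in the alphabet).
Second component: ×(-2) each step; 5, -10, 20, -40, 80 → -160.
Third component: each term is the sum of the two before it; 1, 4, 5, 9, 14 → 23.
Fourth component — alternating steps +1, −5, +1, −5, …: 1, 2, -3, -2, -7 → -6.
Combining the parts gives [u,-160,23,-6].

[u,-160,23,-6]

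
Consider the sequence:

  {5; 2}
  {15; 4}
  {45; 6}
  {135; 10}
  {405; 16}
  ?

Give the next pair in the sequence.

{1215; 26}

First value: ×3 each step, so 5, 15, 45, 135, 405 → 1215.
Second value goes 2, 4, 6, 10, 16 → 26 (each term is the sum of the two before it).
So the next pair is {1215; 26}.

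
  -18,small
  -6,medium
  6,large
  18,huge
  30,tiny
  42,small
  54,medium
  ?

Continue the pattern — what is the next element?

First part: +12 each step, so -18, -6, 6, 18, 30, 42, 54 → 66.
For the size, repeats small → medium → large → huge → tiny: small, medium, large, huge, tiny, small, medium → large.
Combining the parts gives 66,large.

66,large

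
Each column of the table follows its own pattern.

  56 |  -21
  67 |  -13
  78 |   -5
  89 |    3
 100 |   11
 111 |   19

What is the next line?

For the first component, +11 each step: 56, 67, 78, 89, 100, 111 → 122.
Second component — +8 each step: -21, -13, -5, 3, 11, 19 → 27.
Putting it together: 122  27.

122  27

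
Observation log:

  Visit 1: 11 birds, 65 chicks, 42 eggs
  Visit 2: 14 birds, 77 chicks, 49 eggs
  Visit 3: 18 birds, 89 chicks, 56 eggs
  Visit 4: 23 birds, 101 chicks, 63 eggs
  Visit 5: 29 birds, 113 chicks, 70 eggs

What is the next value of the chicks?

125

Chicks: +12 each step; 65, 77, 89, 101, 113 → 125.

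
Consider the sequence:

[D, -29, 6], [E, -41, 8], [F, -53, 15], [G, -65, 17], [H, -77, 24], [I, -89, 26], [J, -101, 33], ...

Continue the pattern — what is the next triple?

Letter: letters move forward 1 place in the alphabet, so D, E, F, G, H, I, J → K.
Second entry — −12 each step: -29, -41, -53, -65, -77, -89, -101 → -113.
Third entry: alternating steps +2, +7, +2, +7, …, so 6, 8, 15, 17, 24, 26, 33 → 35.
Combining the parts gives [K, -113, 35].

[K, -113, 35]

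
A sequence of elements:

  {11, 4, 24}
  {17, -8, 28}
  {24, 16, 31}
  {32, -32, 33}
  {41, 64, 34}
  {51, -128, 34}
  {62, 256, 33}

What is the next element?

First coordinate — differences are 6, 7, 8, … (increasing by 1 each time): 11, 17, 24, 32, 41, 51, 62 → 74.
Second coordinate: ×(-2) each step, so 4, -8, 16, -32, 64, -128, 256 → -512.
Third coordinate — differences are 4, 3, 2, … (decreasing by 1 each time): 24, 28, 31, 33, 34, 34, 33 → 31.
So the next element is {74, -512, 31}.

{74, -512, 31}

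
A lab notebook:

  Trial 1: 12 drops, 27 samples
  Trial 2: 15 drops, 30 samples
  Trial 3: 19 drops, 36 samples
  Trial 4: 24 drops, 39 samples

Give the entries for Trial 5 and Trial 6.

For the drops, differences are 3, 4, 5, … (increasing by 1 each time): 12, 15, 19, 24 → 30 → 37.
Samples: alternating steps +3, +6, +3, +6, …; 27, 30, 36, 39 → 45 → 48.
Putting the parts together: 30 drops, 45 samples and then 37 drops, 48 samples.

30 drops, 45 samples; 37 drops, 48 samples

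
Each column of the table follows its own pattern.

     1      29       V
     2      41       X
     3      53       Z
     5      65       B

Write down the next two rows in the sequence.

8  77  D; 13  89  F

First component: each term is the sum of the two before it, so 1, 2, 3, 5 → 8 → 13.
Second component: +12 each step; 29, 41, 53, 65 → 77 → 89.
Letter: letters move forward 2 places in the alphabet, wrapping Z→A; V, X, Z, B → D → F.
So the next two rows are 8  77  D and 13  89  F.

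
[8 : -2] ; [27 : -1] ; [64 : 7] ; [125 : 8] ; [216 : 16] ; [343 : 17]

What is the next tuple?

[512 : 25]

First entry: perfect cubes: 2³, 3³, 4³, …, so 8, 27, 64, 125, 216, 343 → 512.
For the second entry, alternating steps +1, +8, +1, +8, …: -2, -1, 7, 8, 16, 17 → 25.
So the next tuple is [512 : 25].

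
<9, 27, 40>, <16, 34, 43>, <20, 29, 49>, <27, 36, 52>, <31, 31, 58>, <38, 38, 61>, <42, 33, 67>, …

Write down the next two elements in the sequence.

First part: alternating steps +7, +4, +7, +4, …; 9, 16, 20, 27, 31, 38, 42 → 49 → 53.
Second part — alternating steps +7, −5, +7, −5, …: 27, 34, 29, 36, 31, 38, 33 → 40 → 35.
Third part: alternating steps +3, +6, +3, +6, …, so 40, 43, 49, 52, 58, 61, 67 → 70 → 76.
Putting the parts together: <49, 40, 70> and then <53, 35, 76>.

<49, 40, 70>, <53, 35, 76>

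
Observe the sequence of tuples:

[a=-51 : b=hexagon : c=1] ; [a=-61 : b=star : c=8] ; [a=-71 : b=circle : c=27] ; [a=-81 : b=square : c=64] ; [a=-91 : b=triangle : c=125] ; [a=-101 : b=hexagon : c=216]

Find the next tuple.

A goes -51, -61, -71, -81, -91, -101 → -111 (−10 each step).
B: hexagon, star, circle, square, triangle, hexagon → star (repeats hexagon → star → circle → square → triangle).
C goes 1, 8, 27, 64, 125, 216 → 343 (perfect cubes: 1³, 2³, 3³, …).
So the next tuple is [a=-111 : b=star : c=343].

[a=-111 : b=star : c=343]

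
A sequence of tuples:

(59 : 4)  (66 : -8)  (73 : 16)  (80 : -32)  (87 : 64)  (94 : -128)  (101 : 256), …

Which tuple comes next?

(108 : -512)

First entry — +7 each step: 59, 66, 73, 80, 87, 94, 101 → 108.
Second entry: ×(-2) each step; 4, -8, 16, -32, 64, -128, 256 → -512.
So the next tuple is (108 : -512).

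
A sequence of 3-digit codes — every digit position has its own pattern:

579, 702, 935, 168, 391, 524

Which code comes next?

757

For the first digit, +2 each step, mod 10: 5, 7, 9, 1, 3, 5 → 7.
Second digit: +3 each step, mod 10; 7, 0, 3, 6, 9, 2 → 5.
Third digit: +3 each step, mod 10, so 9, 2, 5, 8, 1, 4 → 7.
Combining the parts gives 757.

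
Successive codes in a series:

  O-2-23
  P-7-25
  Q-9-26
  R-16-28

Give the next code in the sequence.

S-25-29

For the letter, letters move forward 1 place in the alphabet: O, P, Q, R → S.
Second component: 2, 7, 9, 16 → 25 (each term is the sum of the two before it).
For the third component, alternating steps +2, +1, +2, +1, …: 23, 25, 26, 28 → 29.
Combining the parts gives S-25-29.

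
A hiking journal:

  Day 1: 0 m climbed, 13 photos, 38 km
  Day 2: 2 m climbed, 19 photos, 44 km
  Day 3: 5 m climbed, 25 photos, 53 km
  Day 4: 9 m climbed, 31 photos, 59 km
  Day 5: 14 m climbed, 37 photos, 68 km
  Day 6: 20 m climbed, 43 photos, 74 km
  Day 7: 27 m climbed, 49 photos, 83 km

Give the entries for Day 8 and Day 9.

35 m climbed, 55 photos, 89 km; 44 m climbed, 61 photos, 98 km

M climbed — differences are 2, 3, 4, … (increasing by 1 each time): 0, 2, 5, 9, 14, 20, 27 → 35 → 44.
Photos goes 13, 19, 25, 31, 37, 43, 49 → 55 → 61 (+6 each step).
For the km, alternating steps +6, +9, +6, +9, …: 38, 44, 53, 59, 68, 74, 83 → 89 → 98.
So the next two rows are 35 m climbed, 55 photos, 89 km and 44 m climbed, 61 photos, 98 km.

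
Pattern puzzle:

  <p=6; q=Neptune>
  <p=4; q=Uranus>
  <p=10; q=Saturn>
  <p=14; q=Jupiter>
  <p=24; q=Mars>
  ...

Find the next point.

P — each term is the sum of the two before it: 6, 4, 10, 14, 24 → 38.
Q — runs backward through the planets Mercury→Neptune: Neptune, Uranus, Saturn, Jupiter, Mars → Earth.
Putting it together: <p=38; q=Earth>.

<p=38; q=Earth>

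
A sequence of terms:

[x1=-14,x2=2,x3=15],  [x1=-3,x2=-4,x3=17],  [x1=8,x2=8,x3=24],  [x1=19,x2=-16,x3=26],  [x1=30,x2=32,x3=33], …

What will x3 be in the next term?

X1 goes -14, -3, 8, 19, 30 → 41 (+11 each step).
X2 — ×(-2) each step: 2, -4, 8, -16, 32 → -64.
X3: alternating steps +2, +7, +2, +7, …, so 15, 17, 24, 26, 33 → 35.

35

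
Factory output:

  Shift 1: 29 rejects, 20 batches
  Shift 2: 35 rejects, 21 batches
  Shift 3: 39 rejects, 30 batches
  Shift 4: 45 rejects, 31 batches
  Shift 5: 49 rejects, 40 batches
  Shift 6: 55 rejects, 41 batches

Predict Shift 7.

Rejects: 29, 35, 39, 45, 49, 55 → 59 (alternating steps +6, +4, +6, +4, …).
Batches: alternating steps +1, +9, +1, +9, …, so 20, 21, 30, 31, 40, 41 → 50.
So the next record is 59 rejects, 50 batches.

59 rejects, 50 batches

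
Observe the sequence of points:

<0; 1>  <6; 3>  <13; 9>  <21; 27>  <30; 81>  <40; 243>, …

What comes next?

First slot: 0, 6, 13, 21, 30, 40 → 51 (differences are 6, 7, 8, … (increasing by 1 each time)).
Second slot — ×3 each step: 1, 3, 9, 27, 81, 243 → 729.
Combining the parts gives <51; 729>.

<51; 729>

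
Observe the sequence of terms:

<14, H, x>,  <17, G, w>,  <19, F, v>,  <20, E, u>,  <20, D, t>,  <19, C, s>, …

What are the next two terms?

<17, B, r>, <14, A, q>

First slot: differences are 3, 2, 1, … (decreasing by 1 each time); 14, 17, 19, 20, 20, 19 → 17 → 14.
First letter: letters move back 1 place in the alphabet, so H, G, F, E, D, C → B → A.
Second letter: x, w, v, u, t, s → r → q (letters move back 1 place in the alphabet).
Putting the parts together: <17, B, r> and then <14, A, q>.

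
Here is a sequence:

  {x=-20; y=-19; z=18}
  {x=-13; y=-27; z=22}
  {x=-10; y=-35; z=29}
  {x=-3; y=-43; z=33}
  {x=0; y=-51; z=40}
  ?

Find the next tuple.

{x=7; y=-59; z=44}

X: alternating steps +7, +3, +7, +3, …; -20, -13, -10, -3, 0 → 7.
Y: -19, -27, -35, -43, -51 → -59 (−8 each step).
Z: alternating steps +4, +7, +4, +7, …, so 18, 22, 29, 33, 40 → 44.
Combining the parts gives {x=7; y=-59; z=44}.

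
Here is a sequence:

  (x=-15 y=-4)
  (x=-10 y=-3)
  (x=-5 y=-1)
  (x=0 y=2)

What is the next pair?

(x=5 y=6)

X — +5 each step: -15, -10, -5, 0 → 5.
Y goes -4, -3, -1, 2 → 6 (differences are 1, 2, 3, … (increasing by 1 each time)).
Putting it together: (x=5 y=6).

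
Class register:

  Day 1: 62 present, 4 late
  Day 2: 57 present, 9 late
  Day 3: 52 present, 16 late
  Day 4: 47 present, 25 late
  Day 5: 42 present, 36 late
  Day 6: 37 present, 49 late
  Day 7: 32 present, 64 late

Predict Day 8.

27 present, 81 late

Present goes 62, 57, 52, 47, 42, 37, 32 → 27 (−5 each step).
Late — perfect squares: 2², 3², 4², …: 4, 9, 16, 25, 36, 49, 64 → 81.
Putting it together: 27 present, 81 late.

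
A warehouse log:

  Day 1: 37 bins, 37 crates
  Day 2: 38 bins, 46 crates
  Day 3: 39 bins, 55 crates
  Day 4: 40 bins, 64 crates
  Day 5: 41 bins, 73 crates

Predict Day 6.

Bins: 37, 38, 39, 40, 41 → 42 (+1 each step).
Crates goes 37, 46, 55, 64, 73 → 82 (+9 each step).
So the next record is 42 bins, 82 crates.

42 bins, 82 crates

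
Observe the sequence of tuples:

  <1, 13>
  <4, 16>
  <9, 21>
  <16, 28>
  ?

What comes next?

First component: 1, 4, 9, 16 → 25 (perfect squares: 1², 2², 3², …).
Second component goes 13, 16, 21, 28 → 37 (differences are 3, 5, 7, … (increasing by 2 each time)).
Combining the parts gives <25, 37>.

<25, 37>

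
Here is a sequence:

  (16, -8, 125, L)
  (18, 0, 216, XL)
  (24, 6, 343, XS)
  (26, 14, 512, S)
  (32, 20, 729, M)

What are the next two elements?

(34, 28, 1000, L), (40, 34, 1331, XL)

First component goes 16, 18, 24, 26, 32 → 34 → 40 (alternating steps +2, +6, +2, +6, …).
For the second component, alternating steps +8, +6, +8, +6, …: -8, 0, 6, 14, 20 → 28 → 34.
Third component goes 125, 216, 343, 512, 729 → 1000 → 1331 (perfect cubes: 5³, 6³, 7³, …).
Size: runs through clothing sizes XS→XL, so L, XL, XS, S, M → L → XL.
Putting the parts together: (34, 28, 1000, L) and then (40, 34, 1331, XL).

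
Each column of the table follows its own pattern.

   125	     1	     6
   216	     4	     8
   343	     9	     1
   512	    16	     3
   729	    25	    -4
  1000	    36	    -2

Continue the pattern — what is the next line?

For the first component, perfect cubes: 5³, 6³, 7³, …: 125, 216, 343, 512, 729, 1000 → 1331.
For the second component, perfect squares: 1², 2², 3², …: 1, 4, 9, 16, 25, 36 → 49.
For the third component, alternating steps +2, −7, +2, −7, …: 6, 8, 1, 3, -4, -2 → -9.
Putting it together: 1331  49  -9.

1331  49  -9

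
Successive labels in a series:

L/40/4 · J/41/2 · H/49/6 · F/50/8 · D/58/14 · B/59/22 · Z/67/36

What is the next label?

Letter: letters move back 2 places in the alphabet, wrapping A→Z; L, J, H, F, D, B, Z → X.
Second component: alternating steps +1, +8, +1, +8, …; 40, 41, 49, 50, 58, 59, 67 → 68.
Third component — each term is the sum of the two before it: 4, 2, 6, 8, 14, 22, 36 → 58.
Combining the parts gives X/68/58.

X/68/58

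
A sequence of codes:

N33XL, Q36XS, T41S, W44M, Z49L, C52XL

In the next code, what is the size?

XS

Size goes XL, XS, S, M, L, XL → XS (repeats XL → XS → S → M → L).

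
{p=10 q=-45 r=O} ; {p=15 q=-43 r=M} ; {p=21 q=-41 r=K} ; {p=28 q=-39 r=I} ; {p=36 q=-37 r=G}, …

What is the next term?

{p=45 q=-35 r=E}

P: 10, 15, 21, 28, 36 → 45 (differences are 5, 6, 7, … (increasing by 1 each time)).
For the q, +2 each step: -45, -43, -41, -39, -37 → -35.
R goes O, M, K, I, G → E (letters move back 2 places in the alphabet).
So the next term is {p=45 q=-35 r=E}.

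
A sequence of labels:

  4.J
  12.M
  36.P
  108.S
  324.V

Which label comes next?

For the first component, ×3 each step: 4, 12, 36, 108, 324 → 972.
Letter: letters move forward 3 places in the alphabet; J, M, P, S, V → Y.
So the next label is 972.Y.

972.Y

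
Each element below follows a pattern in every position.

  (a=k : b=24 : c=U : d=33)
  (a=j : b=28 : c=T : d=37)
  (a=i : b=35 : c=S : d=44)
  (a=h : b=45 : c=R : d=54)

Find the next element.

(a=g : b=58 : c=Q : d=67)

A: letters move back 1 place in the alphabet; k, j, i, h → g.
B — differences are 4, 7, 10, … (increasing by 3 each time): 24, 28, 35, 45 → 58.
C: U, T, S, R → Q (letters move back 1 place in the alphabet).
D: always 9 more than the b, so 33, 37, 44, 54 → 67.
Putting it together: (a=g : b=58 : c=Q : d=67).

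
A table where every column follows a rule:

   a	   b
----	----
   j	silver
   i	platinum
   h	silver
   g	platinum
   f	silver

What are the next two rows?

e  platinum; d  silver

Column a: letters move back 1 place in the alphabet, so j, i, h, g, f → e → d.
Column b: alternates silver ↔ platinum; silver, platinum, silver, platinum, silver → platinum → silver.
So the next two rows are e  platinum and d  silver.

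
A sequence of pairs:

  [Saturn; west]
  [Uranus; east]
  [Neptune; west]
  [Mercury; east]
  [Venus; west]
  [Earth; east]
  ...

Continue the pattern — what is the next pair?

Planet goes Saturn, Uranus, Neptune, Mercury, Venus, Earth → Mars (runs through the planets Mercury→Neptune).
Direction: alternates west ↔ east, so west, east, west, east, west, east → west.
Putting it together: [Mars; west].

[Mars; west]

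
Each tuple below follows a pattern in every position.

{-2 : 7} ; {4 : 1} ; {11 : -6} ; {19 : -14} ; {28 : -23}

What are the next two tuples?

For the first slot, differences are 6, 7, 8, … (increasing by 1 each time): -2, 4, 11, 19, 28 → 38 → 49.
For the second slot, together with the first slot always sums to 5: 7, 1, -6, -14, -23 → -33 → -44.
So the next two tuples are {38 : -33} and {49 : -44}.

{38 : -33}, {49 : -44}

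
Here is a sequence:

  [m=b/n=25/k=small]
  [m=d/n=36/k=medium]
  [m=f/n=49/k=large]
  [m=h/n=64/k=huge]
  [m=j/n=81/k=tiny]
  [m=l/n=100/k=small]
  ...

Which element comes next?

M: letters move forward 2 places in the alphabet; b, d, f, h, j, l → n.
N: 25, 36, 49, 64, 81, 100 → 121 (perfect squares: 5², 6², 7², …).
K: small, medium, large, huge, tiny, small → medium (repeats small → medium → large → huge → tiny).
Combining the parts gives [m=n/n=121/k=medium].

[m=n/n=121/k=medium]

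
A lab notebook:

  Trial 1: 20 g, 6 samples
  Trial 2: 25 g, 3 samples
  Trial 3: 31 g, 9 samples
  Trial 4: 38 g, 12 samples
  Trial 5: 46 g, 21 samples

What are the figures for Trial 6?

G — differences are 5, 6, 7, … (increasing by 1 each time): 20, 25, 31, 38, 46 → 55.
Samples goes 6, 3, 9, 12, 21 → 33 (each term is the sum of the two before it).
So the next record is 55 g, 33 samples.

55 g, 33 samples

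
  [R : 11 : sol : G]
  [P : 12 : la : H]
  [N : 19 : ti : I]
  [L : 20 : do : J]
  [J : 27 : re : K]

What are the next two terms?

First letter — letters move back 2 places in the alphabet: R, P, N, L, J → H → F.
Second component: 11, 12, 19, 20, 27 → 28 → 35 (alternating steps +1, +7, +1, +7, …).
Note: runs through the solfège scale do→ti, so sol, la, ti, do, re → mi → fa.
Second letter: G, H, I, J, K → L → M (letters move forward 1 place in the alphabet).
So the next two terms are [H : 28 : mi : L] and [F : 35 : fa : M].

[H : 28 : mi : L], [F : 35 : fa : M]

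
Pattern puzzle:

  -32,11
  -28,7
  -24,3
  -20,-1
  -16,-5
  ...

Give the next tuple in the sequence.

First coordinate: +4 each step; -32, -28, -24, -20, -16 → -12.
Second coordinate — together with the first coordinate always sums to -21: 11, 7, 3, -1, -5 → -9.
So the next tuple is -12,-9.

-12,-9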